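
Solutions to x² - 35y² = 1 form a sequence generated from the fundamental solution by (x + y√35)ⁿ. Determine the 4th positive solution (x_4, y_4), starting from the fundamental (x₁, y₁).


Step 1: Find the fundamental solution (x₁, y₁) of x² - 35y² = 1.
  Expand √35 as a continued fraction. a₀ = ⌊√35⌋ = 5; iterate m_{k+1} = d_k·a_k − m_k, d_{k+1} = (35 − m_{k+1}²)/d_k, a_{k+1} = ⌊(a₀ + m_{k+1})/d_{k+1}⌋ (starting m₀ = 0, d₀ = 1), with convergents p_k = a_k·p_{k-1} + p_{k-2}, q_k = a_k·q_{k-1} + q_{k-2} (p₋₁ = 1, q₋₁ = 0):
  k = 0: a₀ = 5; p₀/q₀ = 5/1; p₀² − 35·q₀² = 25 − 35 = -10.
  k = 1: m = 5, d = 10, a = ⌊(5 + 5)/10⌋ = 1; p/q = (1·5 + 1)/(1·1 + 0) = 6/1; p² − 35·q² = 36 − 35 = 1.
  The first convergent with p² − 35·q² = 1 gives the fundamental solution (x₁, y₁) = (6, 1).
Step 2: Apply the recurrence (x_{n+1}, y_{n+1}) = (x₁x_n + 35y₁y_n, x₁y_n + y₁x_n) repeatedly.
  From (x_1, y_1) = (6, 1): x_2 = 6·6 + 35·1·1 = 71; y_2 = 6·1 + 1·6 = 12.
  From (x_2, y_2) = (71, 12): x_3 = 6·71 + 35·1·12 = 846; y_3 = 6·12 + 1·71 = 143.
  From (x_3, y_3) = (846, 143): x_4 = 6·846 + 35·1·143 = 10081; y_4 = 6·143 + 1·846 = 1704.
Step 3: Verify x_4² - 35·y_4² = 101626561 - 101626560 = 1 (should be 1). ✓

(x_1, y_1) = (6, 1); (x_4, y_4) = (10081, 1704).


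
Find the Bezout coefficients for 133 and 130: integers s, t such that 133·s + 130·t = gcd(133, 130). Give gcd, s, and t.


Euclidean algorithm on (133, 130) — divide until remainder is 0:
  133 = 1 · 130 + 3
  130 = 43 · 3 + 1
  3 = 3 · 1 + 0
gcd(133, 130) = 1.
Track Bezout coefficients alongside the remainders: start with r₀ = 133 = a·1 + b·0 (s = 1, t = 0) and r₁ = 130 = a·0 + b·1 (s = 0, t = 1); each new remainder r_{k+1} = r_{k-1} − q_k·r_k inherits s_{k+1} = s_{k-1} − q_k·s_k, t_{k+1} = t_{k-1} − q_k·t_k, so r_k = a·s_k + b·t_k at every step:
  q = 1: r = 3, s = 1 − 1·0 = 1, t = 0 − 1·1 = -1  (check: 133·1 + 130·(-1) = 3)
  q = 43: r = 1, s = 0 − 43·1 = -43, t = 1 − 43·(-1) = 44  (check: 133·(-43) + 130·44 = 1)
The row with r = 1 (the gcd) gives the Bezout coefficients s = -43, t = 44.
Result: 133 · (-43) + 130 · (44) = 1.

gcd(133, 130) = 1; s = -43, t = 44 (check: 133·(-43) + 130·44 = 1).


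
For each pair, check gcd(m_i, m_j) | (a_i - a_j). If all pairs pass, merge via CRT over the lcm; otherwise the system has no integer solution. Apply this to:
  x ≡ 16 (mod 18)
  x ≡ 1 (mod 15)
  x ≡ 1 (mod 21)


Moduli 18, 15, 21 are not pairwise coprime, so CRT works modulo lcm(m_i) when all pairwise compatibility conditions hold.
Pairwise compatibility: gcd(m_i, m_j) must divide a_i - a_j for every pair.
Merge one congruence at a time:
  Start: x ≡ 16 (mod 18).
  Combine with x ≡ 1 (mod 15): gcd(18, 15) = 3; 1 - 16 = -15, which IS divisible by 3, so compatible.
    Write x = 16 + 18·t and substitute into x ≡ 1 (mod 15): 18·t ≡ 1 − 16 = -15 (mod 15).
    Divide the congruence (and modulus) by g = 3: 6·t ≡ -5 (mod 5).
    Reduce coefficients mod 5: 1·t ≡ 0 (mod 5).
    So t ≡ 0 (mod 5).
    Then x = 16 + 18·0 = 16, valid modulo lcm(18, 15) = 90: x ≡ 16 (mod 90).
  Combine with x ≡ 1 (mod 21): gcd(90, 21) = 3; 1 - 16 = -15, which IS divisible by 3, so compatible.
    Write x = 16 + 90·t and substitute into x ≡ 1 (mod 21): 90·t ≡ 1 − 16 = -15 (mod 21).
    Divide the congruence (and modulus) by g = 3: 30·t ≡ -5 (mod 7).
    Reduce coefficients mod 7: 2·t ≡ 2 (mod 7).
    The inverse of 2 mod 7 is 4 (since 2·4 = 8 = 1·7 + 1), so t ≡ 4·2 = 8 ≡ 1 (mod 7).
    Then x = 16 + 90·1 = 106, valid modulo lcm(90, 21) = 630: x ≡ 106 (mod 630).
Verify: 106 mod 18 = 16, 106 mod 15 = 1, 106 mod 21 = 1.

x ≡ 106 (mod 630).


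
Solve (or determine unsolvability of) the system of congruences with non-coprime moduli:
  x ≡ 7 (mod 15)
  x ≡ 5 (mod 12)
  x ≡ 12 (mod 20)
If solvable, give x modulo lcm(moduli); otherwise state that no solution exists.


Moduli 15, 12, 20 are not pairwise coprime, so CRT works modulo lcm(m_i) when all pairwise compatibility conditions hold.
Pairwise compatibility: gcd(m_i, m_j) must divide a_i - a_j for every pair.
Merge one congruence at a time:
  Start: x ≡ 7 (mod 15).
  Combine with x ≡ 5 (mod 12): gcd(15, 12) = 3, and 5 - 7 = -2 is NOT divisible by 3.
    ⇒ system is inconsistent (no integer solution).

No solution (the system is inconsistent).


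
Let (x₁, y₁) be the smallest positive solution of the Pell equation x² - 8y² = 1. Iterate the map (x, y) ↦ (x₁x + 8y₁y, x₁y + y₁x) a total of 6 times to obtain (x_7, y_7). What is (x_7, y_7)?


Step 1: Find the fundamental solution (x₁, y₁) of x² - 8y² = 1.
  Expand √8 as a continued fraction. a₀ = ⌊√8⌋ = 2; iterate m_{k+1} = d_k·a_k − m_k, d_{k+1} = (8 − m_{k+1}²)/d_k, a_{k+1} = ⌊(a₀ + m_{k+1})/d_{k+1}⌋ (starting m₀ = 0, d₀ = 1), with convergents p_k = a_k·p_{k-1} + p_{k-2}, q_k = a_k·q_{k-1} + q_{k-2} (p₋₁ = 1, q₋₁ = 0):
  k = 0: a₀ = 2; p₀/q₀ = 2/1; p₀² − 8·q₀² = 4 − 8 = -4.
  k = 1: m = 2, d = 4, a = ⌊(2 + 2)/4⌋ = 1; p/q = (1·2 + 1)/(1·1 + 0) = 3/1; p² − 8·q² = 9 − 8 = 1.
  The first convergent with p² − 8·q² = 1 gives the fundamental solution (x₁, y₁) = (3, 1).
Step 2: Apply the recurrence (x_{n+1}, y_{n+1}) = (x₁x_n + 8y₁y_n, x₁y_n + y₁x_n) repeatedly.
  From (x_1, y_1) = (3, 1): x_2 = 3·3 + 8·1·1 = 17; y_2 = 3·1 + 1·3 = 6.
  From (x_2, y_2) = (17, 6): x_3 = 3·17 + 8·1·6 = 99; y_3 = 3·6 + 1·17 = 35.
  From (x_3, y_3) = (99, 35): x_4 = 3·99 + 8·1·35 = 577; y_4 = 3·35 + 1·99 = 204.
  From (x_4, y_4) = (577, 204): x_5 = 3·577 + 8·1·204 = 3363; y_5 = 3·204 + 1·577 = 1189.
  From (x_5, y_5) = (3363, 1189): x_6 = 3·3363 + 8·1·1189 = 19601; y_6 = 3·1189 + 1·3363 = 6930.
  From (x_6, y_6) = (19601, 6930): x_7 = 3·19601 + 8·1·6930 = 114243; y_7 = 3·6930 + 1·19601 = 40391.
Step 3: Verify x_7² - 8·y_7² = 13051463049 - 13051463048 = 1 (should be 1). ✓

(x_1, y_1) = (3, 1); (x_7, y_7) = (114243, 40391).


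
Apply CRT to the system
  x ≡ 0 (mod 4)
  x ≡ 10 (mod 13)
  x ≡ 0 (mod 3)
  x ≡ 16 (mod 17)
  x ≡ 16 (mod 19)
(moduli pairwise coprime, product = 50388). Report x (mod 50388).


Product of moduli M = 4 · 13 · 3 · 17 · 19 = 50388.
Merge one congruence at a time:
  Start: x ≡ 0 (mod 4).
  Combine with x ≡ 10 (mod 13); new modulus lcm = 52.
    Write x = 0 + 4·t and substitute into x ≡ 10 (mod 13): 4·t ≡ 10 − 0 = 10 (mod 13).
    The inverse of 4 mod 13 is 10 (since 4·10 = 40 = 3·13 + 1), so t ≡ 10·10 = 100 ≡ 9 (mod 13).
    Then x = 0 + 4·9 = 36, valid modulo lcm(4, 13) = 52: x ≡ 36 (mod 52).
  Combine with x ≡ 0 (mod 3); new modulus lcm = 156.
    Write x = 36 + 52·t and substitute into x ≡ 0 (mod 3): 52·t ≡ 0 − 36 = -36 (mod 3).
    Reduce coefficients mod 3: 1·t ≡ 0 (mod 3).
    So t ≡ 0 (mod 3).
    Then x = 36 + 52·0 = 36, valid modulo lcm(52, 3) = 156: x ≡ 36 (mod 156).
  Combine with x ≡ 16 (mod 17); new modulus lcm = 2652.
    Write x = 36 + 156·t and substitute into x ≡ 16 (mod 17): 156·t ≡ 16 − 36 = -20 (mod 17).
    Reduce coefficients mod 17: 3·t ≡ 14 (mod 17).
    The inverse of 3 mod 17 is 6 (since 3·6 = 18 = 1·17 + 1), so t ≡ 6·14 = 84 ≡ 16 (mod 17).
    Then x = 36 + 156·16 = 2532, valid modulo lcm(156, 17) = 2652: x ≡ 2532 (mod 2652).
  Combine with x ≡ 16 (mod 19); new modulus lcm = 50388.
    Write x = 2532 + 2652·t and substitute into x ≡ 16 (mod 19): 2652·t ≡ 16 − 2532 = -2516 (mod 19).
    Reduce coefficients mod 19: 11·t ≡ 11 (mod 19).
    The inverse of 11 mod 19 is 7 (since 11·7 = 77 = 4·19 + 1), so t ≡ 7·11 = 77 ≡ 1 (mod 19).
    Then x = 2532 + 2652·1 = 5184, valid modulo lcm(2652, 19) = 50388: x ≡ 5184 (mod 50388).
Verify against each original: 5184 mod 4 = 0, 5184 mod 13 = 10, 5184 mod 3 = 0, 5184 mod 17 = 16, 5184 mod 19 = 16.

x ≡ 5184 (mod 50388).


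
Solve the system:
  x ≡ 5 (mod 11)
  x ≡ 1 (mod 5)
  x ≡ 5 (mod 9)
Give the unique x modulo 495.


Moduli 11, 5, 9 are pairwise coprime; by CRT there is a unique solution modulo M = 11 · 5 · 9 = 495.
Solve pairwise, accumulating the modulus:
  Start with x ≡ 5 (mod 11).
  Combine with x ≡ 1 (mod 5): since gcd(11, 5) = 1, we get a unique residue mod 55.
    Write x = 5 + 11·t and substitute into x ≡ 1 (mod 5): 11·t ≡ 1 − 5 = -4 (mod 5).
    Reduce coefficients mod 5: 1·t ≡ 1 (mod 5).
    So t ≡ 1 (mod 5).
    Then x = 5 + 11·1 = 16, valid modulo lcm(11, 5) = 55: x ≡ 16 (mod 55).
  Combine with x ≡ 5 (mod 9): since gcd(55, 9) = 1, we get a unique residue mod 495.
    Write x = 16 + 55·t and substitute into x ≡ 5 (mod 9): 55·t ≡ 5 − 16 = -11 (mod 9).
    Reduce coefficients mod 9: 1·t ≡ 7 (mod 9).
    So t ≡ 7 (mod 9).
    Then x = 16 + 55·7 = 401, valid modulo lcm(55, 9) = 495: x ≡ 401 (mod 495).
Verify: 401 mod 11 = 5 ✓, 401 mod 5 = 1 ✓, 401 mod 9 = 5 ✓.

x ≡ 401 (mod 495).


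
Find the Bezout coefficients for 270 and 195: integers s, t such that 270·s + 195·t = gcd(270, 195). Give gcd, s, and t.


Euclidean algorithm on (270, 195) — divide until remainder is 0:
  270 = 1 · 195 + 75
  195 = 2 · 75 + 45
  75 = 1 · 45 + 30
  45 = 1 · 30 + 15
  30 = 2 · 15 + 0
gcd(270, 195) = 15.
Track Bezout coefficients alongside the remainders: start with r₀ = 270 = a·1 + b·0 (s = 1, t = 0) and r₁ = 195 = a·0 + b·1 (s = 0, t = 1); each new remainder r_{k+1} = r_{k-1} − q_k·r_k inherits s_{k+1} = s_{k-1} − q_k·s_k, t_{k+1} = t_{k-1} − q_k·t_k, so r_k = a·s_k + b·t_k at every step:
  q = 1: r = 75, s = 1 − 1·0 = 1, t = 0 − 1·1 = -1  (check: 270·1 + 195·(-1) = 75)
  q = 2: r = 45, s = 0 − 2·1 = -2, t = 1 − 2·(-1) = 3  (check: 270·(-2) + 195·3 = 45)
  q = 1: r = 30, s = 1 − 1·(-2) = 3, t = -1 − 1·3 = -4  (check: 270·3 + 195·(-4) = 30)
  q = 1: r = 15, s = -2 − 1·3 = -5, t = 3 − 1·(-4) = 7  (check: 270·(-5) + 195·7 = 15)
The row with r = 15 (the gcd) gives the Bezout coefficients s = -5, t = 7.
Result: 270 · (-5) + 195 · (7) = 15.

gcd(270, 195) = 15; s = -5, t = 7 (check: 270·(-5) + 195·7 = 15).


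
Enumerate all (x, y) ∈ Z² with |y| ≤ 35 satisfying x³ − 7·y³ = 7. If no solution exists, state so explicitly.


The equation is x³ - 7y³ = 7. For fixed y, x³ = 7·y³ + 7, so a solution requires the RHS to be a perfect cube.
Strategy: iterate y from -35 to 35, compute RHS = 7·y³ + 7, and check whether it is a (positive or negative) perfect cube.
Check small values of y:
  y = 0: RHS = 7 is not a perfect cube.
  y = 1: RHS = 14 is not a perfect cube.
  y = -1: RHS = 0 = (0)³ ⇒ x = 0 works.
  y = 2: RHS = 63 is not a perfect cube.
  y = -2: RHS = -49 is not a perfect cube.
  y = 3: RHS = 196 is not a perfect cube.
  y = -3: RHS = -182 is not a perfect cube.
Continuing the search up to |y| = 35 finds no further solutions beyond those listed.
Collected solutions: (0, -1).

Solutions (with |y| ≤ 35): (0, -1).


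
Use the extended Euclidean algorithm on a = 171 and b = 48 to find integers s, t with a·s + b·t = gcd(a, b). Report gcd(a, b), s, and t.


Euclidean algorithm on (171, 48) — divide until remainder is 0:
  171 = 3 · 48 + 27
  48 = 1 · 27 + 21
  27 = 1 · 21 + 6
  21 = 3 · 6 + 3
  6 = 2 · 3 + 0
gcd(171, 48) = 3.
Track Bezout coefficients alongside the remainders: start with r₀ = 171 = a·1 + b·0 (s = 1, t = 0) and r₁ = 48 = a·0 + b·1 (s = 0, t = 1); each new remainder r_{k+1} = r_{k-1} − q_k·r_k inherits s_{k+1} = s_{k-1} − q_k·s_k, t_{k+1} = t_{k-1} − q_k·t_k, so r_k = a·s_k + b·t_k at every step:
  q = 3: r = 27, s = 1 − 3·0 = 1, t = 0 − 3·1 = -3  (check: 171·1 + 48·(-3) = 27)
  q = 1: r = 21, s = 0 − 1·1 = -1, t = 1 − 1·(-3) = 4  (check: 171·(-1) + 48·4 = 21)
  q = 1: r = 6, s = 1 − 1·(-1) = 2, t = -3 − 1·4 = -7  (check: 171·2 + 48·(-7) = 6)
  q = 3: r = 3, s = -1 − 3·2 = -7, t = 4 − 3·(-7) = 25  (check: 171·(-7) + 48·25 = 3)
The row with r = 3 (the gcd) gives the Bezout coefficients s = -7, t = 25.
Result: 171 · (-7) + 48 · (25) = 3.

gcd(171, 48) = 3; s = -7, t = 25 (check: 171·(-7) + 48·25 = 3).


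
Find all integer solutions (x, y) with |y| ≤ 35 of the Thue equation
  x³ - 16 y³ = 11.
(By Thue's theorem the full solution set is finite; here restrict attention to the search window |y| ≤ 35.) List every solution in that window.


The equation is x³ - 16y³ = 11. For fixed y, x³ = 16·y³ + 11, so a solution requires the RHS to be a perfect cube.
Strategy: iterate y from -35 to 35, compute RHS = 16·y³ + 11, and check whether it is a (positive or negative) perfect cube.
Check small values of y:
  y = 0: RHS = 11 is not a perfect cube.
  y = 1: RHS = 27 = (3)³ ⇒ x = 3 works.
  y = -1: RHS = -5 is not a perfect cube.
  y = 2: RHS = 139 is not a perfect cube.
  y = -2: RHS = -117 is not a perfect cube.
  y = 3: RHS = 443 is not a perfect cube.
  y = -3: RHS = -421 is not a perfect cube.
Continuing the search up to |y| = 35 finds no further solutions beyond those listed.
Collected solutions: (3, 1).

Solutions (with |y| ≤ 35): (3, 1).


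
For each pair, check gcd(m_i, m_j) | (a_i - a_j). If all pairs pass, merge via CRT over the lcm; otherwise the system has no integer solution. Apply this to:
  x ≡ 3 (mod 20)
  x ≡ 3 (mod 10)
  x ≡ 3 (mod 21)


Moduli 20, 10, 21 are not pairwise coprime, so CRT works modulo lcm(m_i) when all pairwise compatibility conditions hold.
Pairwise compatibility: gcd(m_i, m_j) must divide a_i - a_j for every pair.
Merge one congruence at a time:
  Start: x ≡ 3 (mod 20).
  Combine with x ≡ 3 (mod 10): gcd(20, 10) = 10; 3 - 3 = 0, which IS divisible by 10, so compatible.
    Write x = 3 + 20·t and substitute into x ≡ 3 (mod 10): 20·t ≡ 3 − 3 = 0 (mod 10).
    Divide the congruence (and modulus) by g = 10: 2·t ≡ 0 (mod 1).
    Modulo 1 every t works; take t = 0.
    Then x = 3 + 20·0 = 3, valid modulo lcm(20, 10) = 20: x ≡ 3 (mod 20).
  Combine with x ≡ 3 (mod 21): gcd(20, 21) = 1; 3 - 3 = 0, which IS divisible by 1, so compatible.
    Write x = 3 + 20·t and substitute into x ≡ 3 (mod 21): 20·t ≡ 3 − 3 = 0 (mod 21).
    The inverse of 20 mod 21 is 20 (since 20·20 = 400 = 19·21 + 1), so t ≡ 20·0 = 0 ≡ 0 (mod 21).
    Then x = 3 + 20·0 = 3, valid modulo lcm(20, 21) = 420: x ≡ 3 (mod 420).
Verify: 3 mod 20 = 3, 3 mod 10 = 3, 3 mod 21 = 3.

x ≡ 3 (mod 420).


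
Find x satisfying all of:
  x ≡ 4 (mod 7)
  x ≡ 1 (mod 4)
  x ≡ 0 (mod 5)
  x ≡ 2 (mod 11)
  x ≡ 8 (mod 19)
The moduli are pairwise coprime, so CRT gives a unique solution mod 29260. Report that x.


Product of moduli M = 7 · 4 · 5 · 11 · 19 = 29260.
Merge one congruence at a time:
  Start: x ≡ 4 (mod 7).
  Combine with x ≡ 1 (mod 4); new modulus lcm = 28.
    Write x = 4 + 7·t and substitute into x ≡ 1 (mod 4): 7·t ≡ 1 − 4 = -3 (mod 4).
    Reduce coefficients mod 4: 3·t ≡ 1 (mod 4).
    The inverse of 3 mod 4 is 3 (since 3·3 = 9 = 2·4 + 1), so t ≡ 3·1 = 3 ≡ 3 (mod 4).
    Then x = 4 + 7·3 = 25, valid modulo lcm(7, 4) = 28: x ≡ 25 (mod 28).
  Combine with x ≡ 0 (mod 5); new modulus lcm = 140.
    Write x = 25 + 28·t and substitute into x ≡ 0 (mod 5): 28·t ≡ 0 − 25 = -25 (mod 5).
    Reduce coefficients mod 5: 3·t ≡ 0 (mod 5).
    The inverse of 3 mod 5 is 2 (since 3·2 = 6 = 1·5 + 1), so t ≡ 2·0 = 0 ≡ 0 (mod 5).
    Then x = 25 + 28·0 = 25, valid modulo lcm(28, 5) = 140: x ≡ 25 (mod 140).
  Combine with x ≡ 2 (mod 11); new modulus lcm = 1540.
    Write x = 25 + 140·t and substitute into x ≡ 2 (mod 11): 140·t ≡ 2 − 25 = -23 (mod 11).
    Reduce coefficients mod 11: 8·t ≡ 10 (mod 11).
    The inverse of 8 mod 11 is 7 (since 8·7 = 56 = 5·11 + 1), so t ≡ 7·10 = 70 ≡ 4 (mod 11).
    Then x = 25 + 140·4 = 585, valid modulo lcm(140, 11) = 1540: x ≡ 585 (mod 1540).
  Combine with x ≡ 8 (mod 19); new modulus lcm = 29260.
    Write x = 585 + 1540·t and substitute into x ≡ 8 (mod 19): 1540·t ≡ 8 − 585 = -577 (mod 19).
    Reduce coefficients mod 19: 1·t ≡ 12 (mod 19).
    So t ≡ 12 (mod 19).
    Then x = 585 + 1540·12 = 19065, valid modulo lcm(1540, 19) = 29260: x ≡ 19065 (mod 29260).
Verify against each original: 19065 mod 7 = 4, 19065 mod 4 = 1, 19065 mod 5 = 0, 19065 mod 11 = 2, 19065 mod 19 = 8.

x ≡ 19065 (mod 29260).


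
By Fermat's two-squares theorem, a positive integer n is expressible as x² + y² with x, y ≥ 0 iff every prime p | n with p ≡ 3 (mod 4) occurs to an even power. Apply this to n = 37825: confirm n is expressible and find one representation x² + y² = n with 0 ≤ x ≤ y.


Step 1: Factor n = 37825 = 5^2 · 17 · 89.
Step 2: Check the mod-4 condition on each prime factor: 5 ≡ 1 (mod 4), exponent 2; 17 ≡ 1 (mod 4), exponent 1; 89 ≡ 1 (mod 4), exponent 1.
All primes ≡ 3 (mod 4) appear to even exponent (or don't appear), so by the two-squares theorem n IS expressible as a sum of two squares.
Step 3: Build a representation. Group n = k² · m with k = 5 and m = 17 · 89 = 1513 (a product of primes ≡ 1 (mod 4)); a representation of m scales to one of n via (k·x)² + (k·y)² = k²(x² + y²). Each prime p ≡ 1 (mod 4) is itself a sum of two squares; find a² by testing p − a² for a perfect square:
  17: 17 − 1² = 16 = 4² ⇒ 17 = 1² + 4².
  89: 89 − 1² = 88, 89 − 2² = 85, 89 − 3² = 80, 89 − 4² = 73, 89 − 5² = 64 = 8² ⇒ 89 = 5² + 8².
  Combine using the Brahmagupta–Fibonacci identity (a² + b²)(c² + d²) = (ac − bd)² + (ad + bc)² = (ac + bd)² + (ad − bc)²:
  17 · 89 = 1513: from (1² + 4²)(5² + 8²), take (1·5 − 4·8, 1·8 + 4·5) = (5 − 32, 8 + 20) = (-27, 28); dropping signs (only squares matter) gives (27, 28); check 27² + 28² = 729 + 784 = 1513 ✓.
  Scale by k = 5: (5·27, 5·28) = (135, 140).
Step 4: Order so x ≤ y and verify: 135² + 140² = 18225 + 19600 = 37825 = n. ✓

n = 37825 = 135² + 140² (one valid representation with x ≤ y).


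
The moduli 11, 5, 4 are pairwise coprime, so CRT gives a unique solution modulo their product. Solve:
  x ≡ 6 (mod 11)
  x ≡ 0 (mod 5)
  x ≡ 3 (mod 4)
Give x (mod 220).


Moduli 11, 5, 4 are pairwise coprime; by CRT there is a unique solution modulo M = 11 · 5 · 4 = 220.
Solve pairwise, accumulating the modulus:
  Start with x ≡ 6 (mod 11).
  Combine with x ≡ 0 (mod 5): since gcd(11, 5) = 1, we get a unique residue mod 55.
    Write x = 6 + 11·t and substitute into x ≡ 0 (mod 5): 11·t ≡ 0 − 6 = -6 (mod 5).
    Reduce coefficients mod 5: 1·t ≡ 4 (mod 5).
    So t ≡ 4 (mod 5).
    Then x = 6 + 11·4 = 50, valid modulo lcm(11, 5) = 55: x ≡ 50 (mod 55).
  Combine with x ≡ 3 (mod 4): since gcd(55, 4) = 1, we get a unique residue mod 220.
    Write x = 50 + 55·t and substitute into x ≡ 3 (mod 4): 55·t ≡ 3 − 50 = -47 (mod 4).
    Reduce coefficients mod 4: 3·t ≡ 1 (mod 4).
    The inverse of 3 mod 4 is 3 (since 3·3 = 9 = 2·4 + 1), so t ≡ 3·1 = 3 ≡ 3 (mod 4).
    Then x = 50 + 55·3 = 215, valid modulo lcm(55, 4) = 220: x ≡ 215 (mod 220).
Verify: 215 mod 11 = 6 ✓, 215 mod 5 = 0 ✓, 215 mod 4 = 3 ✓.

x ≡ 215 (mod 220).


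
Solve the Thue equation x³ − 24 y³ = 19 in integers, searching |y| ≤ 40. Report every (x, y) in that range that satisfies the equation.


The equation is x³ - 24y³ = 19. For fixed y, x³ = 24·y³ + 19, so a solution requires the RHS to be a perfect cube.
Strategy: iterate y from -40 to 40, compute RHS = 24·y³ + 19, and check whether it is a (positive or negative) perfect cube.
Check small values of y:
  y = 0: RHS = 19 is not a perfect cube.
  y = 1: RHS = 43 is not a perfect cube.
  y = -1: RHS = -5 is not a perfect cube.
  y = 2: RHS = 211 is not a perfect cube.
  y = -2: RHS = -173 is not a perfect cube.
  y = 3: RHS = 667 is not a perfect cube.
  y = -3: RHS = -629 is not a perfect cube.
Continuing the search up to |y| = 40 finds no solutions either.
No (x, y) in the scanned range satisfies the equation.

No integer solutions with |y| ≤ 40.


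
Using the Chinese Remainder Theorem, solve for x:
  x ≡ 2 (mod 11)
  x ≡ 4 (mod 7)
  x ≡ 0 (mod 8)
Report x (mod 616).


Moduli 11, 7, 8 are pairwise coprime; by CRT there is a unique solution modulo M = 11 · 7 · 8 = 616.
Solve pairwise, accumulating the modulus:
  Start with x ≡ 2 (mod 11).
  Combine with x ≡ 4 (mod 7): since gcd(11, 7) = 1, we get a unique residue mod 77.
    Write x = 2 + 11·t and substitute into x ≡ 4 (mod 7): 11·t ≡ 4 − 2 = 2 (mod 7).
    Reduce coefficients mod 7: 4·t ≡ 2 (mod 7).
    The inverse of 4 mod 7 is 2 (since 4·2 = 8 = 1·7 + 1), so t ≡ 2·2 = 4 ≡ 4 (mod 7).
    Then x = 2 + 11·4 = 46, valid modulo lcm(11, 7) = 77: x ≡ 46 (mod 77).
  Combine with x ≡ 0 (mod 8): since gcd(77, 8) = 1, we get a unique residue mod 616.
    Write x = 46 + 77·t and substitute into x ≡ 0 (mod 8): 77·t ≡ 0 − 46 = -46 (mod 8).
    Reduce coefficients mod 8: 5·t ≡ 2 (mod 8).
    The inverse of 5 mod 8 is 5 (since 5·5 = 25 = 3·8 + 1), so t ≡ 5·2 = 10 ≡ 2 (mod 8).
    Then x = 46 + 77·2 = 200, valid modulo lcm(77, 8) = 616: x ≡ 200 (mod 616).
Verify: 200 mod 11 = 2 ✓, 200 mod 7 = 4 ✓, 200 mod 8 = 0 ✓.

x ≡ 200 (mod 616).


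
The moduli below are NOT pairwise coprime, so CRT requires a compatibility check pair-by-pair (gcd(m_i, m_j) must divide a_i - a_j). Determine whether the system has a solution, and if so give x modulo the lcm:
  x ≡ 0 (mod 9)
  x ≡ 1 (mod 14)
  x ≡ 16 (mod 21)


Moduli 9, 14, 21 are not pairwise coprime, so CRT works modulo lcm(m_i) when all pairwise compatibility conditions hold.
Pairwise compatibility: gcd(m_i, m_j) must divide a_i - a_j for every pair.
Merge one congruence at a time:
  Start: x ≡ 0 (mod 9).
  Combine with x ≡ 1 (mod 14): gcd(9, 14) = 1; 1 - 0 = 1, which IS divisible by 1, so compatible.
    Write x = 0 + 9·t and substitute into x ≡ 1 (mod 14): 9·t ≡ 1 − 0 = 1 (mod 14).
    The inverse of 9 mod 14 is 11 (since 9·11 = 99 = 7·14 + 1), so t ≡ 11·1 = 11 ≡ 11 (mod 14).
    Then x = 0 + 9·11 = 99, valid modulo lcm(9, 14) = 126: x ≡ 99 (mod 126).
  Combine with x ≡ 16 (mod 21): gcd(126, 21) = 21, and 16 - 99 = -83 is NOT divisible by 21.
    ⇒ system is inconsistent (no integer solution).

No solution (the system is inconsistent).


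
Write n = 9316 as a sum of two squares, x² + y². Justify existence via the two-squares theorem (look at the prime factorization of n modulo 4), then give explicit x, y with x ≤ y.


Step 1: Factor n = 9316 = 2^2 · 17 · 137.
Step 2: Check the mod-4 condition on each prime factor: 2 = 2 (special); 17 ≡ 1 (mod 4), exponent 1; 137 ≡ 1 (mod 4), exponent 1.
All primes ≡ 3 (mod 4) appear to even exponent (or don't appear), so by the two-squares theorem n IS expressible as a sum of two squares.
Step 3: Build a representation. Group n = k² · m with k = 2 and m = 17 · 137 = 2329 (a product of primes ≡ 1 (mod 4)); a representation of m scales to one of n via (k·x)² + (k·y)² = k²(x² + y²). Each prime p ≡ 1 (mod 4) is itself a sum of two squares; find a² by testing p − a² for a perfect square:
  17: 17 − 1² = 16 = 4² ⇒ 17 = 1² + 4².
  137: 137 − 1² = 136, 137 − 2² = 133, 137 − 3² = 128, 137 − 4² = 121 = 11² ⇒ 137 = 4² + 11².
  Combine using the Brahmagupta–Fibonacci identity (a² + b²)(c² + d²) = (ac − bd)² + (ad + bc)² = (ac + bd)² + (ad − bc)²:
  17 · 137 = 2329: from (1² + 4²)(4² + 11²), take (1·4 − 4·11, 1·11 + 4·4) = (4 − 44, 11 + 16) = (-40, 27); dropping signs (only squares matter) gives (40, 27); check 40² + 27² = 1600 + 729 = 2329 ✓.
  Scale by k = 2: (2·40, 2·27) = (80, 54).
Step 4: Order so x ≤ y and verify: 54² + 80² = 2916 + 6400 = 9316 = n. ✓

n = 9316 = 54² + 80² (one valid representation with x ≤ y).


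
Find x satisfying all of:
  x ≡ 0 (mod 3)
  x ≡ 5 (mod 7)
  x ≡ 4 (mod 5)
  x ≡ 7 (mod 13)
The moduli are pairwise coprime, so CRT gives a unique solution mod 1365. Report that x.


Product of moduli M = 3 · 7 · 5 · 13 = 1365.
Merge one congruence at a time:
  Start: x ≡ 0 (mod 3).
  Combine with x ≡ 5 (mod 7); new modulus lcm = 21.
    Write x = 0 + 3·t and substitute into x ≡ 5 (mod 7): 3·t ≡ 5 − 0 = 5 (mod 7).
    The inverse of 3 mod 7 is 5 (since 3·5 = 15 = 2·7 + 1), so t ≡ 5·5 = 25 ≡ 4 (mod 7).
    Then x = 0 + 3·4 = 12, valid modulo lcm(3, 7) = 21: x ≡ 12 (mod 21).
  Combine with x ≡ 4 (mod 5); new modulus lcm = 105.
    Write x = 12 + 21·t and substitute into x ≡ 4 (mod 5): 21·t ≡ 4 − 12 = -8 (mod 5).
    Reduce coefficients mod 5: 1·t ≡ 2 (mod 5).
    So t ≡ 2 (mod 5).
    Then x = 12 + 21·2 = 54, valid modulo lcm(21, 5) = 105: x ≡ 54 (mod 105).
  Combine with x ≡ 7 (mod 13); new modulus lcm = 1365.
    Write x = 54 + 105·t and substitute into x ≡ 7 (mod 13): 105·t ≡ 7 − 54 = -47 (mod 13).
    Reduce coefficients mod 13: 1·t ≡ 5 (mod 13).
    So t ≡ 5 (mod 13).
    Then x = 54 + 105·5 = 579, valid modulo lcm(105, 13) = 1365: x ≡ 579 (mod 1365).
Verify against each original: 579 mod 3 = 0, 579 mod 7 = 5, 579 mod 5 = 4, 579 mod 13 = 7.

x ≡ 579 (mod 1365).


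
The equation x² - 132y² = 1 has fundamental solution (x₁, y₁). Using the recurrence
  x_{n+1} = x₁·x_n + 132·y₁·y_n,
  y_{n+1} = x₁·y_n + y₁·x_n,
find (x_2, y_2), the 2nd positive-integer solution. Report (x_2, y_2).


Step 1: Find the fundamental solution (x₁, y₁) of x² - 132y² = 1.
  Expand √132 as a continued fraction. a₀ = ⌊√132⌋ = 11; iterate m_{k+1} = d_k·a_k − m_k, d_{k+1} = (132 − m_{k+1}²)/d_k, a_{k+1} = ⌊(a₀ + m_{k+1})/d_{k+1}⌋ (starting m₀ = 0, d₀ = 1), with convergents p_k = a_k·p_{k-1} + p_{k-2}, q_k = a_k·q_{k-1} + q_{k-2} (p₋₁ = 1, q₋₁ = 0):
  k = 0: a₀ = 11; p₀/q₀ = 11/1; p₀² − 132·q₀² = 121 − 132 = -11.
  k = 1: m = 11, d = 11, a = ⌊(11 + 11)/11⌋ = 2; p/q = (2·11 + 1)/(2·1 + 0) = 23/2; p² − 132·q² = 529 − 528 = 1.
  The first convergent with p² − 132·q² = 1 gives the fundamental solution (x₁, y₁) = (23, 2).
Step 2: Apply the recurrence (x_{n+1}, y_{n+1}) = (x₁x_n + 132y₁y_n, x₁y_n + y₁x_n) repeatedly.
  From (x_1, y_1) = (23, 2): x_2 = 23·23 + 132·2·2 = 1057; y_2 = 23·2 + 2·23 = 92.
Step 3: Verify x_2² - 132·y_2² = 1117249 - 1117248 = 1 (should be 1). ✓

(x_1, y_1) = (23, 2); (x_2, y_2) = (1057, 92).


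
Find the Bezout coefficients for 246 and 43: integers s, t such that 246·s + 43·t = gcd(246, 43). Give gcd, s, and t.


Euclidean algorithm on (246, 43) — divide until remainder is 0:
  246 = 5 · 43 + 31
  43 = 1 · 31 + 12
  31 = 2 · 12 + 7
  12 = 1 · 7 + 5
  7 = 1 · 5 + 2
  5 = 2 · 2 + 1
  2 = 2 · 1 + 0
gcd(246, 43) = 1.
Track Bezout coefficients alongside the remainders: start with r₀ = 246 = a·1 + b·0 (s = 1, t = 0) and r₁ = 43 = a·0 + b·1 (s = 0, t = 1); each new remainder r_{k+1} = r_{k-1} − q_k·r_k inherits s_{k+1} = s_{k-1} − q_k·s_k, t_{k+1} = t_{k-1} − q_k·t_k, so r_k = a·s_k + b·t_k at every step:
  q = 5: r = 31, s = 1 − 5·0 = 1, t = 0 − 5·1 = -5  (check: 246·1 + 43·(-5) = 31)
  q = 1: r = 12, s = 0 − 1·1 = -1, t = 1 − 1·(-5) = 6  (check: 246·(-1) + 43·6 = 12)
  q = 2: r = 7, s = 1 − 2·(-1) = 3, t = -5 − 2·6 = -17  (check: 246·3 + 43·(-17) = 7)
  q = 1: r = 5, s = -1 − 1·3 = -4, t = 6 − 1·(-17) = 23  (check: 246·(-4) + 43·23 = 5)
  q = 1: r = 2, s = 3 − 1·(-4) = 7, t = -17 − 1·23 = -40  (check: 246·7 + 43·(-40) = 2)
  q = 2: r = 1, s = -4 − 2·7 = -18, t = 23 − 2·(-40) = 103  (check: 246·(-18) + 43·103 = 1)
The row with r = 1 (the gcd) gives the Bezout coefficients s = -18, t = 103.
Result: 246 · (-18) + 43 · (103) = 1.

gcd(246, 43) = 1; s = -18, t = 103 (check: 246·(-18) + 43·103 = 1).


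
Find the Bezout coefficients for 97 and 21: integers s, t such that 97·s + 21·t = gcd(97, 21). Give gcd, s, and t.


Euclidean algorithm on (97, 21) — divide until remainder is 0:
  97 = 4 · 21 + 13
  21 = 1 · 13 + 8
  13 = 1 · 8 + 5
  8 = 1 · 5 + 3
  5 = 1 · 3 + 2
  3 = 1 · 2 + 1
  2 = 2 · 1 + 0
gcd(97, 21) = 1.
Track Bezout coefficients alongside the remainders: start with r₀ = 97 = a·1 + b·0 (s = 1, t = 0) and r₁ = 21 = a·0 + b·1 (s = 0, t = 1); each new remainder r_{k+1} = r_{k-1} − q_k·r_k inherits s_{k+1} = s_{k-1} − q_k·s_k, t_{k+1} = t_{k-1} − q_k·t_k, so r_k = a·s_k + b·t_k at every step:
  q = 4: r = 13, s = 1 − 4·0 = 1, t = 0 − 4·1 = -4  (check: 97·1 + 21·(-4) = 13)
  q = 1: r = 8, s = 0 − 1·1 = -1, t = 1 − 1·(-4) = 5  (check: 97·(-1) + 21·5 = 8)
  q = 1: r = 5, s = 1 − 1·(-1) = 2, t = -4 − 1·5 = -9  (check: 97·2 + 21·(-9) = 5)
  q = 1: r = 3, s = -1 − 1·2 = -3, t = 5 − 1·(-9) = 14  (check: 97·(-3) + 21·14 = 3)
  q = 1: r = 2, s = 2 − 1·(-3) = 5, t = -9 − 1·14 = -23  (check: 97·5 + 21·(-23) = 2)
  q = 1: r = 1, s = -3 − 1·5 = -8, t = 14 − 1·(-23) = 37  (check: 97·(-8) + 21·37 = 1)
The row with r = 1 (the gcd) gives the Bezout coefficients s = -8, t = 37.
Result: 97 · (-8) + 21 · (37) = 1.

gcd(97, 21) = 1; s = -8, t = 37 (check: 97·(-8) + 21·37 = 1).


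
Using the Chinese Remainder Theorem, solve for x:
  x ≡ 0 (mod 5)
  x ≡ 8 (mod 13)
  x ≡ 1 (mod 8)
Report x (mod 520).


Moduli 5, 13, 8 are pairwise coprime; by CRT there is a unique solution modulo M = 5 · 13 · 8 = 520.
Solve pairwise, accumulating the modulus:
  Start with x ≡ 0 (mod 5).
  Combine with x ≡ 8 (mod 13): since gcd(5, 13) = 1, we get a unique residue mod 65.
    Write x = 0 + 5·t and substitute into x ≡ 8 (mod 13): 5·t ≡ 8 − 0 = 8 (mod 13).
    The inverse of 5 mod 13 is 8 (since 5·8 = 40 = 3·13 + 1), so t ≡ 8·8 = 64 ≡ 12 (mod 13).
    Then x = 0 + 5·12 = 60, valid modulo lcm(5, 13) = 65: x ≡ 60 (mod 65).
  Combine with x ≡ 1 (mod 8): since gcd(65, 8) = 1, we get a unique residue mod 520.
    Write x = 60 + 65·t and substitute into x ≡ 1 (mod 8): 65·t ≡ 1 − 60 = -59 (mod 8).
    Reduce coefficients mod 8: 1·t ≡ 5 (mod 8).
    So t ≡ 5 (mod 8).
    Then x = 60 + 65·5 = 385, valid modulo lcm(65, 8) = 520: x ≡ 385 (mod 520).
Verify: 385 mod 5 = 0 ✓, 385 mod 13 = 8 ✓, 385 mod 8 = 1 ✓.

x ≡ 385 (mod 520).


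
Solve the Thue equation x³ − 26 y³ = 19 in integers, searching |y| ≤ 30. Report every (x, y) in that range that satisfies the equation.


The equation is x³ - 26y³ = 19. For fixed y, x³ = 26·y³ + 19, so a solution requires the RHS to be a perfect cube.
Strategy: iterate y from -30 to 30, compute RHS = 26·y³ + 19, and check whether it is a (positive or negative) perfect cube.
Check small values of y:
  y = 0: RHS = 19 is not a perfect cube.
  y = 1: RHS = 45 is not a perfect cube.
  y = -1: RHS = -7 is not a perfect cube.
  y = 2: RHS = 227 is not a perfect cube.
  y = -2: RHS = -189 is not a perfect cube.
  y = 3: RHS = 721 is not a perfect cube.
  y = -3: RHS = -683 is not a perfect cube.
Continuing the search up to |y| = 30 finds no solutions either.
No (x, y) in the scanned range satisfies the equation.

No integer solutions with |y| ≤ 30.


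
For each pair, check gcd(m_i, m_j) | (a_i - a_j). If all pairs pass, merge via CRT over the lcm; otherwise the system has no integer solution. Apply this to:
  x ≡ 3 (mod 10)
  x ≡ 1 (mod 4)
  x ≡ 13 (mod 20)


Moduli 10, 4, 20 are not pairwise coprime, so CRT works modulo lcm(m_i) when all pairwise compatibility conditions hold.
Pairwise compatibility: gcd(m_i, m_j) must divide a_i - a_j for every pair.
Merge one congruence at a time:
  Start: x ≡ 3 (mod 10).
  Combine with x ≡ 1 (mod 4): gcd(10, 4) = 2; 1 - 3 = -2, which IS divisible by 2, so compatible.
    Write x = 3 + 10·t and substitute into x ≡ 1 (mod 4): 10·t ≡ 1 − 3 = -2 (mod 4).
    Divide the congruence (and modulus) by g = 2: 5·t ≡ -1 (mod 2).
    Reduce coefficients mod 2: 1·t ≡ 1 (mod 2).
    So t ≡ 1 (mod 2).
    Then x = 3 + 10·1 = 13, valid modulo lcm(10, 4) = 20: x ≡ 13 (mod 20).
  Combine with x ≡ 13 (mod 20): gcd(20, 20) = 20; 13 - 13 = 0, which IS divisible by 20, so compatible.
    Write x = 13 + 20·t and substitute into x ≡ 13 (mod 20): 20·t ≡ 13 − 13 = 0 (mod 20).
    Divide the congruence (and modulus) by g = 20: 1·t ≡ 0 (mod 1).
    Modulo 1 every t works; take t = 0.
    Then x = 13 + 20·0 = 13, valid modulo lcm(20, 20) = 20: x ≡ 13 (mod 20).
Verify: 13 mod 10 = 3, 13 mod 4 = 1, 13 mod 20 = 13.

x ≡ 13 (mod 20).


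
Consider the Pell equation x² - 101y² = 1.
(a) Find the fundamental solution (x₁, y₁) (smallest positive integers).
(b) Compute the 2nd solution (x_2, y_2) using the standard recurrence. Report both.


Step 1: Find the fundamental solution (x₁, y₁) of x² - 101y² = 1.
  Expand √101 as a continued fraction. a₀ = ⌊√101⌋ = 10; iterate m_{k+1} = d_k·a_k − m_k, d_{k+1} = (101 − m_{k+1}²)/d_k, a_{k+1} = ⌊(a₀ + m_{k+1})/d_{k+1}⌋ (starting m₀ = 0, d₀ = 1), with convergents p_k = a_k·p_{k-1} + p_{k-2}, q_k = a_k·q_{k-1} + q_{k-2} (p₋₁ = 1, q₋₁ = 0):
  k = 0: a₀ = 10; p₀/q₀ = 10/1; p₀² − 101·q₀² = 100 − 101 = -1.
  k = 1: m = 10, d = 1, a = ⌊(10 + 10)/1⌋ = 20; p/q = (20·10 + 1)/(20·1 + 0) = 201/20; p² − 101·q² = 40401 − 40400 = 1.
  The first convergent with p² − 101·q² = 1 gives the fundamental solution (x₁, y₁) = (201, 20).
Step 2: Apply the recurrence (x_{n+1}, y_{n+1}) = (x₁x_n + 101y₁y_n, x₁y_n + y₁x_n) repeatedly.
  From (x_1, y_1) = (201, 20): x_2 = 201·201 + 101·20·20 = 80801; y_2 = 201·20 + 20·201 = 8040.
Step 3: Verify x_2² - 101·y_2² = 6528801601 - 6528801600 = 1 (should be 1). ✓

(x_1, y_1) = (201, 20); (x_2, y_2) = (80801, 8040).


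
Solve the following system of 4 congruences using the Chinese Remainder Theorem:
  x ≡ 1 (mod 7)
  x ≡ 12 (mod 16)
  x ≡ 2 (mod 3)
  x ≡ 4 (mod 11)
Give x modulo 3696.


Product of moduli M = 7 · 16 · 3 · 11 = 3696.
Merge one congruence at a time:
  Start: x ≡ 1 (mod 7).
  Combine with x ≡ 12 (mod 16); new modulus lcm = 112.
    Write x = 1 + 7·t and substitute into x ≡ 12 (mod 16): 7·t ≡ 12 − 1 = 11 (mod 16).
    The inverse of 7 mod 16 is 7 (since 7·7 = 49 = 3·16 + 1), so t ≡ 7·11 = 77 ≡ 13 (mod 16).
    Then x = 1 + 7·13 = 92, valid modulo lcm(7, 16) = 112: x ≡ 92 (mod 112).
  Combine with x ≡ 2 (mod 3); new modulus lcm = 336.
    Write x = 92 + 112·t and substitute into x ≡ 2 (mod 3): 112·t ≡ 2 − 92 = -90 (mod 3).
    Reduce coefficients mod 3: 1·t ≡ 0 (mod 3).
    So t ≡ 0 (mod 3).
    Then x = 92 + 112·0 = 92, valid modulo lcm(112, 3) = 336: x ≡ 92 (mod 336).
  Combine with x ≡ 4 (mod 11); new modulus lcm = 3696.
    Write x = 92 + 336·t and substitute into x ≡ 4 (mod 11): 336·t ≡ 4 − 92 = -88 (mod 11).
    Reduce coefficients mod 11: 6·t ≡ 0 (mod 11).
    The inverse of 6 mod 11 is 2 (since 6·2 = 12 = 1·11 + 1), so t ≡ 2·0 = 0 ≡ 0 (mod 11).
    Then x = 92 + 336·0 = 92, valid modulo lcm(336, 11) = 3696: x ≡ 92 (mod 3696).
Verify against each original: 92 mod 7 = 1, 92 mod 16 = 12, 92 mod 3 = 2, 92 mod 11 = 4.

x ≡ 92 (mod 3696).


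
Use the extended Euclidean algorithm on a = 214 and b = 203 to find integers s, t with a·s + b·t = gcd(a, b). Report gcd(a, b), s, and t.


Euclidean algorithm on (214, 203) — divide until remainder is 0:
  214 = 1 · 203 + 11
  203 = 18 · 11 + 5
  11 = 2 · 5 + 1
  5 = 5 · 1 + 0
gcd(214, 203) = 1.
Track Bezout coefficients alongside the remainders: start with r₀ = 214 = a·1 + b·0 (s = 1, t = 0) and r₁ = 203 = a·0 + b·1 (s = 0, t = 1); each new remainder r_{k+1} = r_{k-1} − q_k·r_k inherits s_{k+1} = s_{k-1} − q_k·s_k, t_{k+1} = t_{k-1} − q_k·t_k, so r_k = a·s_k + b·t_k at every step:
  q = 1: r = 11, s = 1 − 1·0 = 1, t = 0 − 1·1 = -1  (check: 214·1 + 203·(-1) = 11)
  q = 18: r = 5, s = 0 − 18·1 = -18, t = 1 − 18·(-1) = 19  (check: 214·(-18) + 203·19 = 5)
  q = 2: r = 1, s = 1 − 2·(-18) = 37, t = -1 − 2·19 = -39  (check: 214·37 + 203·(-39) = 1)
The row with r = 1 (the gcd) gives the Bezout coefficients s = 37, t = -39.
Result: 214 · (37) + 203 · (-39) = 1.

gcd(214, 203) = 1; s = 37, t = -39 (check: 214·37 + 203·(-39) = 1).


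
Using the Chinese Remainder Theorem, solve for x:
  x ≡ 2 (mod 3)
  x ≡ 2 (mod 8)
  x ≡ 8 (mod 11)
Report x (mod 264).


Moduli 3, 8, 11 are pairwise coprime; by CRT there is a unique solution modulo M = 3 · 8 · 11 = 264.
Solve pairwise, accumulating the modulus:
  Start with x ≡ 2 (mod 3).
  Combine with x ≡ 2 (mod 8): since gcd(3, 8) = 1, we get a unique residue mod 24.
    Write x = 2 + 3·t and substitute into x ≡ 2 (mod 8): 3·t ≡ 2 − 2 = 0 (mod 8).
    The inverse of 3 mod 8 is 3 (since 3·3 = 9 = 1·8 + 1), so t ≡ 3·0 = 0 ≡ 0 (mod 8).
    Then x = 2 + 3·0 = 2, valid modulo lcm(3, 8) = 24: x ≡ 2 (mod 24).
  Combine with x ≡ 8 (mod 11): since gcd(24, 11) = 1, we get a unique residue mod 264.
    Write x = 2 + 24·t and substitute into x ≡ 8 (mod 11): 24·t ≡ 8 − 2 = 6 (mod 11).
    Reduce coefficients mod 11: 2·t ≡ 6 (mod 11).
    The inverse of 2 mod 11 is 6 (since 2·6 = 12 = 1·11 + 1), so t ≡ 6·6 = 36 ≡ 3 (mod 11).
    Then x = 2 + 24·3 = 74, valid modulo lcm(24, 11) = 264: x ≡ 74 (mod 264).
Verify: 74 mod 3 = 2 ✓, 74 mod 8 = 2 ✓, 74 mod 11 = 8 ✓.

x ≡ 74 (mod 264).


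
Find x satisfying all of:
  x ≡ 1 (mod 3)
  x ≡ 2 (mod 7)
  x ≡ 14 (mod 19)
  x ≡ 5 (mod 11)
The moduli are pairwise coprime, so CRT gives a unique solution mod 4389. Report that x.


Product of moduli M = 3 · 7 · 19 · 11 = 4389.
Merge one congruence at a time:
  Start: x ≡ 1 (mod 3).
  Combine with x ≡ 2 (mod 7); new modulus lcm = 21.
    Write x = 1 + 3·t and substitute into x ≡ 2 (mod 7): 3·t ≡ 2 − 1 = 1 (mod 7).
    The inverse of 3 mod 7 is 5 (since 3·5 = 15 = 2·7 + 1), so t ≡ 5·1 = 5 ≡ 5 (mod 7).
    Then x = 1 + 3·5 = 16, valid modulo lcm(3, 7) = 21: x ≡ 16 (mod 21).
  Combine with x ≡ 14 (mod 19); new modulus lcm = 399.
    Write x = 16 + 21·t and substitute into x ≡ 14 (mod 19): 21·t ≡ 14 − 16 = -2 (mod 19).
    Reduce coefficients mod 19: 2·t ≡ 17 (mod 19).
    The inverse of 2 mod 19 is 10 (since 2·10 = 20 = 1·19 + 1), so t ≡ 10·17 = 170 ≡ 18 (mod 19).
    Then x = 16 + 21·18 = 394, valid modulo lcm(21, 19) = 399: x ≡ 394 (mod 399).
  Combine with x ≡ 5 (mod 11); new modulus lcm = 4389.
    Write x = 394 + 399·t and substitute into x ≡ 5 (mod 11): 399·t ≡ 5 − 394 = -389 (mod 11).
    Reduce coefficients mod 11: 3·t ≡ 7 (mod 11).
    The inverse of 3 mod 11 is 4 (since 3·4 = 12 = 1·11 + 1), so t ≡ 4·7 = 28 ≡ 6 (mod 11).
    Then x = 394 + 399·6 = 2788, valid modulo lcm(399, 11) = 4389: x ≡ 2788 (mod 4389).
Verify against each original: 2788 mod 3 = 1, 2788 mod 7 = 2, 2788 mod 19 = 14, 2788 mod 11 = 5.

x ≡ 2788 (mod 4389).


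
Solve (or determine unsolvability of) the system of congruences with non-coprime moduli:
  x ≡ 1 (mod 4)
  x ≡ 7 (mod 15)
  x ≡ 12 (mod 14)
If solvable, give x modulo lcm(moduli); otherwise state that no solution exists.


Moduli 4, 15, 14 are not pairwise coprime, so CRT works modulo lcm(m_i) when all pairwise compatibility conditions hold.
Pairwise compatibility: gcd(m_i, m_j) must divide a_i - a_j for every pair.
Merge one congruence at a time:
  Start: x ≡ 1 (mod 4).
  Combine with x ≡ 7 (mod 15): gcd(4, 15) = 1; 7 - 1 = 6, which IS divisible by 1, so compatible.
    Write x = 1 + 4·t and substitute into x ≡ 7 (mod 15): 4·t ≡ 7 − 1 = 6 (mod 15).
    The inverse of 4 mod 15 is 4 (since 4·4 = 16 = 1·15 + 1), so t ≡ 4·6 = 24 ≡ 9 (mod 15).
    Then x = 1 + 4·9 = 37, valid modulo lcm(4, 15) = 60: x ≡ 37 (mod 60).
  Combine with x ≡ 12 (mod 14): gcd(60, 14) = 2, and 12 - 37 = -25 is NOT divisible by 2.
    ⇒ system is inconsistent (no integer solution).

No solution (the system is inconsistent).


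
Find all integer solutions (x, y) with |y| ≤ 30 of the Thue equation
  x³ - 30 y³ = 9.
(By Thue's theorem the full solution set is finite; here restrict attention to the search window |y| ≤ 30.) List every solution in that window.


The equation is x³ - 30y³ = 9. For fixed y, x³ = 30·y³ + 9, so a solution requires the RHS to be a perfect cube.
Strategy: iterate y from -30 to 30, compute RHS = 30·y³ + 9, and check whether it is a (positive or negative) perfect cube.
Check small values of y:
  y = 0: RHS = 9 is not a perfect cube.
  y = 1: RHS = 39 is not a perfect cube.
  y = -1: RHS = -21 is not a perfect cube.
  y = 2: RHS = 249 is not a perfect cube.
  y = -2: RHS = -231 is not a perfect cube.
  y = 3: RHS = 819 is not a perfect cube.
  y = -3: RHS = -801 is not a perfect cube.
Continuing the search up to |y| = 30 finds no solutions either.
No (x, y) in the scanned range satisfies the equation.

No integer solutions with |y| ≤ 30.
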